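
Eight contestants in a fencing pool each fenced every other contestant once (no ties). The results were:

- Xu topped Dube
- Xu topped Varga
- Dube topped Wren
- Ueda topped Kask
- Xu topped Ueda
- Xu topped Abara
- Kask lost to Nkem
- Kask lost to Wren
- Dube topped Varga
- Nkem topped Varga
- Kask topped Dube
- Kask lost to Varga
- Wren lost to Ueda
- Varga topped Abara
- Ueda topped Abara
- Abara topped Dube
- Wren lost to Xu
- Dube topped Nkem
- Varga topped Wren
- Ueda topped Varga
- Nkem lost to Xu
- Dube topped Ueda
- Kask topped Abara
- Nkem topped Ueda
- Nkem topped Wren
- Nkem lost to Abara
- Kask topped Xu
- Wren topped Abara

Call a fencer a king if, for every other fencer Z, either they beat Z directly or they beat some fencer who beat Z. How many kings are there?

4

Varga cannot reach Ueda in two steps.
Abara cannot reach Xu in two steps.
Nkem reaches everyone (king).
Ueda reaches everyone (king).
Wren cannot reach Varga, Ueda in two steps.
Dube cannot reach Xu in two steps.
Kask reaches everyone (king).
Xu reaches everyone (king).
Kings: Nkem, Ueda, Kask, Xu — 4.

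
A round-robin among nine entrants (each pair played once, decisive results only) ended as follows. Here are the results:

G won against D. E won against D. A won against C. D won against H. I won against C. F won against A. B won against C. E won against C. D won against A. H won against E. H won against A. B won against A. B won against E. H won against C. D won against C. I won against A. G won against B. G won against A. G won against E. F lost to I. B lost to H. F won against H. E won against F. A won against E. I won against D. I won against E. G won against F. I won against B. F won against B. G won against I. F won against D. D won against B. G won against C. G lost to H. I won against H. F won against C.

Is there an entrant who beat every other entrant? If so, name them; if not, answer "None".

Highest win total is I with 7 (out of 8 possible).
I lost to G, so no entrant went undefeated.

None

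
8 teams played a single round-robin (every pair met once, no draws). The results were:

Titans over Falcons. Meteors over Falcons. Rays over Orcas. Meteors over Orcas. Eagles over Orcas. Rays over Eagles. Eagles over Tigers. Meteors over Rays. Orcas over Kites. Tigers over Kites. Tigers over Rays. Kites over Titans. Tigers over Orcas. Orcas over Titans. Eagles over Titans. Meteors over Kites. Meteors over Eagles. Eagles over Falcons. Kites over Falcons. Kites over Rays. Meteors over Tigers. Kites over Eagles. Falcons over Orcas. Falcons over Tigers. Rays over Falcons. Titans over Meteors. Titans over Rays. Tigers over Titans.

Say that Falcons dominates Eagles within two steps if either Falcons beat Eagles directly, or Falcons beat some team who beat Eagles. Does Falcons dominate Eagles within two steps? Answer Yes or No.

No

Falcons did not beat Eagles directly.
Falcons beat Orcas, Tigers, but each of them lost to Eagles. No two-step path.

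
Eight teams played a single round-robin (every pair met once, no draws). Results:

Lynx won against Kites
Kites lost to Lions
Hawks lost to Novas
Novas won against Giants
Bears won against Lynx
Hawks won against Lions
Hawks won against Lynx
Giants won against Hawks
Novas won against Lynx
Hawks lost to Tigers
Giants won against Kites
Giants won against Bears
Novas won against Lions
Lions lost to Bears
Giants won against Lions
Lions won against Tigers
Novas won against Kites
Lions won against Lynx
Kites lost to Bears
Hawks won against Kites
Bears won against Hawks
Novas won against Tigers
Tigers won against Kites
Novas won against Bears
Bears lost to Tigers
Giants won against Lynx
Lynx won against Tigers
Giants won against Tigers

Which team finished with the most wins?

Novas

Win totals: Lynx 2, Novas 7, Lions 3, Bears 4, Hawks 3, Tigers 3, Giants 6, Kites 0.
Novas leads with 7 wins (next highest: 6).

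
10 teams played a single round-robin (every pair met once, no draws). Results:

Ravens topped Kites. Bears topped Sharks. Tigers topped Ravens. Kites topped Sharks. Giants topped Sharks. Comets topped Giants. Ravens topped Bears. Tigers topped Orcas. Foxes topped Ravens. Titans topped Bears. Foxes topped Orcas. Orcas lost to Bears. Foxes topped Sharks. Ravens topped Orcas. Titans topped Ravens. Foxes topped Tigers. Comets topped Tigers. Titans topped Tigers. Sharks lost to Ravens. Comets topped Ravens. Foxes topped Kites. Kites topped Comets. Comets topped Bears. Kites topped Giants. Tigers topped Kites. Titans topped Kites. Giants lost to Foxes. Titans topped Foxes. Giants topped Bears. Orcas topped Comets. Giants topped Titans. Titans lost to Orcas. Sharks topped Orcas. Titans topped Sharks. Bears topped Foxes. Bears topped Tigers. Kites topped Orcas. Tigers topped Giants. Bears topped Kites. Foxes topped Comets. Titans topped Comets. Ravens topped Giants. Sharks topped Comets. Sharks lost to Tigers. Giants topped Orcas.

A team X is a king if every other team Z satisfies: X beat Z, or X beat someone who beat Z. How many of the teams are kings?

Ravens reaches everyone (king).
Bears reaches everyone (king).
Titans reaches everyone (king).
Kites cannot reach Foxes in two steps.
Tigers cannot reach Foxes in two steps.
Comets reaches everyone (king).
Sharks cannot reach Kites, Foxes in two steps.
Orcas reaches everyone (king).
Giants reaches everyone (king).
Foxes reaches everyone (king).
Kings: Ravens, Bears, Titans, Comets, Orcas, Giants, Foxes — 7.

7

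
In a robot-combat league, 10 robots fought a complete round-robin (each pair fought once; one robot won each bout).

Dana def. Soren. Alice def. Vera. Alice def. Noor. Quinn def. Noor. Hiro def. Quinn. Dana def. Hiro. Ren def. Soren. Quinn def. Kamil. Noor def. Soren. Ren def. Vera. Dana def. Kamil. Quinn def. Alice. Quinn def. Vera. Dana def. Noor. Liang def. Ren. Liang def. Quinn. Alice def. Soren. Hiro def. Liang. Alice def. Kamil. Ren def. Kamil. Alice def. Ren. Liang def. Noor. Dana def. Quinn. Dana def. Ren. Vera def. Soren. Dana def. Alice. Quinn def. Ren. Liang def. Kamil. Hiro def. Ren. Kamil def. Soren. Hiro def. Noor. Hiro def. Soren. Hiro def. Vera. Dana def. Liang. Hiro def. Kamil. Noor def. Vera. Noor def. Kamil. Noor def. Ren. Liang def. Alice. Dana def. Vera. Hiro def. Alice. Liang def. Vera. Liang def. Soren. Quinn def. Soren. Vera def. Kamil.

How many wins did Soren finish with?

Soren's results: beat no one; lost to Hiro, Vera, Alice, Dana, Noor, Quinn, Kamil, Ren, Liang.
That is 0 wins.

0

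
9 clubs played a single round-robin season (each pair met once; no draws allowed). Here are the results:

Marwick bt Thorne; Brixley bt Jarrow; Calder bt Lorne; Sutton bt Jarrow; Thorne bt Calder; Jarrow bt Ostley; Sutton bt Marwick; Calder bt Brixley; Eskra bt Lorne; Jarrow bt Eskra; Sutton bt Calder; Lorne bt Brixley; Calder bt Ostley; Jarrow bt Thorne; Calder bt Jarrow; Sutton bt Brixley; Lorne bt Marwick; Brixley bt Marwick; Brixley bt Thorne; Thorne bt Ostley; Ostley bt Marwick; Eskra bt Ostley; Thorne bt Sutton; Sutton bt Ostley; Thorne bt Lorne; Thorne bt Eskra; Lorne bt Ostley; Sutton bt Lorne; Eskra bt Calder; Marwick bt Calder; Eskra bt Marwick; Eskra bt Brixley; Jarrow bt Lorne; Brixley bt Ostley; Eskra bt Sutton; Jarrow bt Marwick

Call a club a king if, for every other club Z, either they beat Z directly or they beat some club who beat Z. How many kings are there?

Marwick reaches everyone (king).
Brixley reaches everyone (king).
Lorne cannot reach Sutton, Eskra in two steps.
Sutton reaches everyone (king).
Ostley cannot reach Brixley, Lorne, Sutton, Eskra, Jarrow in two steps.
Eskra reaches everyone (king).
Calder cannot reach Sutton in two steps.
Jarrow reaches everyone (king).
Thorne reaches everyone (king).
Kings: Marwick, Brixley, Sutton, Eskra, Jarrow, Thorne — 6.

6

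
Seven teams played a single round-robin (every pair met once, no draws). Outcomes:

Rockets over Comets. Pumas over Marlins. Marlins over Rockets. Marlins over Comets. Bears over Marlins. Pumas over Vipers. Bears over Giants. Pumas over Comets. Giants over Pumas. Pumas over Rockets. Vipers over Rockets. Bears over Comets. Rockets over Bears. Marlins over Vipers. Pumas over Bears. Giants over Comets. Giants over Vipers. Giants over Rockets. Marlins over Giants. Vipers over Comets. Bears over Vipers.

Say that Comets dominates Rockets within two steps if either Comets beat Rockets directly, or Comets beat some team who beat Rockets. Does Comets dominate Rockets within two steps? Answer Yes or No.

No

Comets did not beat Rockets directly.
Comets beat no one, so there is no intermediate team.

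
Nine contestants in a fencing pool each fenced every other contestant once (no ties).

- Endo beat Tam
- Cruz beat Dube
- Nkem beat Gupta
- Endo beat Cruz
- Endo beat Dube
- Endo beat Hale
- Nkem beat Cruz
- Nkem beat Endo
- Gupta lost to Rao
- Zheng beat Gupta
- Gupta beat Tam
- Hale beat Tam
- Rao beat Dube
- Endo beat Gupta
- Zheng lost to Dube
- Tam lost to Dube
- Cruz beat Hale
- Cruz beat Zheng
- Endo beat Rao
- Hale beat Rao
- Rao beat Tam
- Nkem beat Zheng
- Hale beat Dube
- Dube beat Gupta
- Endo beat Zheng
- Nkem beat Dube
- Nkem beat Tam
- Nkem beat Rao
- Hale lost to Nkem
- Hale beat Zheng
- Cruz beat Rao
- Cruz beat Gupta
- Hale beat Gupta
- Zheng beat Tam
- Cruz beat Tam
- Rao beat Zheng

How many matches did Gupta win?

1

Gupta's results: beat Tam; lost to Rao, Hale, Dube, Endo, Zheng, Cruz, Nkem.
That is 1 win.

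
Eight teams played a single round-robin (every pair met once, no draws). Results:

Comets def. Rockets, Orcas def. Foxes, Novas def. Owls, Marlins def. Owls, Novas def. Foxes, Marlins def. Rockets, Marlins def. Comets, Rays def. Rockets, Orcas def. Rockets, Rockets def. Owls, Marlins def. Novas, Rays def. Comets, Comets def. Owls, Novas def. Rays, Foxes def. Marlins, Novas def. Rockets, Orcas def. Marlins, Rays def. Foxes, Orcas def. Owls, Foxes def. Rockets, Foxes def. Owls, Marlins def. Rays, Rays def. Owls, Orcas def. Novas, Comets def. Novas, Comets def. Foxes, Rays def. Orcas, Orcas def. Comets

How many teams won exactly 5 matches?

2

Win totals: Novas 4, Comets 4, Owls 0, Orcas 6, Rockets 1, Marlins 5, Foxes 3, Rays 5.
Exactly 5: Marlins, Rays — 2 teams.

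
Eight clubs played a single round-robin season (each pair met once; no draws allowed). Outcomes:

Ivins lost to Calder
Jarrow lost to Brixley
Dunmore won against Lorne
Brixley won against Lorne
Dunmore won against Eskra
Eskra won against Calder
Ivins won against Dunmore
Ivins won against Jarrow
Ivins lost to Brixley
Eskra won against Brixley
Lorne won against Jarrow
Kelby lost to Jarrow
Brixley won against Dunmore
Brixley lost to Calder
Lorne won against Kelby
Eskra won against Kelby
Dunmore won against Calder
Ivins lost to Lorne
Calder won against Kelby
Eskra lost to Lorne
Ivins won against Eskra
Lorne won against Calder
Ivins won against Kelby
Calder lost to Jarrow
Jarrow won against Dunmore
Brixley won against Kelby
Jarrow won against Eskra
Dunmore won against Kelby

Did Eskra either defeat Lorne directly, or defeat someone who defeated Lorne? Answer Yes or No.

Yes

Eskra did not beat Lorne directly.
Eskra beat Calder, Brixley, Kelby. Of those, Brixley beat Lorne.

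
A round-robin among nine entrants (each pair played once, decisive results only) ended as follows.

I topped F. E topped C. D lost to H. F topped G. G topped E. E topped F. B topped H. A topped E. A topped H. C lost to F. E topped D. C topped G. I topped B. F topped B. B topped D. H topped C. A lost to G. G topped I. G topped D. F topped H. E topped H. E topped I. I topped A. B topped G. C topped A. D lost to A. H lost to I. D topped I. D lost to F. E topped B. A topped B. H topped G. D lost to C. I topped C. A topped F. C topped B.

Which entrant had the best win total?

E

Win totals: A 5, B 3, C 4, D 1, E 6, F 5, G 4, H 3, I 5.
E leads with 6 wins (next highest: 5).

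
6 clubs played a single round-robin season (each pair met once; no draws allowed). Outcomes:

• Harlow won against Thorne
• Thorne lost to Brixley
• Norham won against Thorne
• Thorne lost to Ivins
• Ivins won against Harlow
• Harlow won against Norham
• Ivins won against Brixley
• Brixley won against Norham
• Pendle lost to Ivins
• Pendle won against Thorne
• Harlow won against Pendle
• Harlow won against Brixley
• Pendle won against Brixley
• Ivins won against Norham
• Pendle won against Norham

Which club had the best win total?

Win totals: Ivins 5, Norham 1, Thorne 0, Pendle 3, Brixley 2, Harlow 4.
Ivins leads with 5 wins (next highest: 4).

Ivins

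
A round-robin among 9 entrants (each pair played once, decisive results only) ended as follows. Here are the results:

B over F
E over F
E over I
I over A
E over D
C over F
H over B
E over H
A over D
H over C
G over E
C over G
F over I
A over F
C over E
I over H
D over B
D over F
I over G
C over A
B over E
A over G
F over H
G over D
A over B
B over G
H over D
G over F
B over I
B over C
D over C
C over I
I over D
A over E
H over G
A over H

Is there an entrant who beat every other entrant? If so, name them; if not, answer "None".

Highest win total is A with 6 (out of 8 possible).
A lost to C, I, so no entrant went undefeated.

None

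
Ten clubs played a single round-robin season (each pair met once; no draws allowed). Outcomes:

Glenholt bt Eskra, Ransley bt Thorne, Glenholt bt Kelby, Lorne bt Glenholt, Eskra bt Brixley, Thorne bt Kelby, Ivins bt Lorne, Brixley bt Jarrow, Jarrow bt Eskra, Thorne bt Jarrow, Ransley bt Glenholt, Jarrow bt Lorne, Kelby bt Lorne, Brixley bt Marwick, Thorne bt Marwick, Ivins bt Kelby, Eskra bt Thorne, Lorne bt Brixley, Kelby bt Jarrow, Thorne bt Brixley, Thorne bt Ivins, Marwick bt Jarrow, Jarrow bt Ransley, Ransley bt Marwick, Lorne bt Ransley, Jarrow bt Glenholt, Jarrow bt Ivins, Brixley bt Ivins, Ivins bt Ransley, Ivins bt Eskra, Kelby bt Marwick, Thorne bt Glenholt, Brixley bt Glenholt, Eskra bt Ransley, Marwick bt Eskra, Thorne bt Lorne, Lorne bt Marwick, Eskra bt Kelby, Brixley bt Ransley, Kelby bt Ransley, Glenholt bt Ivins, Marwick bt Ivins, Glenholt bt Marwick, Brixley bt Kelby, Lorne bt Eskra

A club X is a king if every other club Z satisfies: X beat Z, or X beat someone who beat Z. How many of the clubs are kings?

Glenholt reaches everyone (king).
Lorne reaches everyone (king).
Jarrow reaches everyone (king).
Kelby reaches everyone (king).
Eskra reaches everyone (king).
Ransley reaches everyone (king).
Marwick reaches everyone (king).
Ivins reaches everyone (king).
Brixley reaches everyone (king).
Thorne reaches everyone (king).
Kings: Glenholt, Lorne, Jarrow, Kelby, Eskra, Ransley, Marwick, Ivins, Brixley, Thorne — 10.

10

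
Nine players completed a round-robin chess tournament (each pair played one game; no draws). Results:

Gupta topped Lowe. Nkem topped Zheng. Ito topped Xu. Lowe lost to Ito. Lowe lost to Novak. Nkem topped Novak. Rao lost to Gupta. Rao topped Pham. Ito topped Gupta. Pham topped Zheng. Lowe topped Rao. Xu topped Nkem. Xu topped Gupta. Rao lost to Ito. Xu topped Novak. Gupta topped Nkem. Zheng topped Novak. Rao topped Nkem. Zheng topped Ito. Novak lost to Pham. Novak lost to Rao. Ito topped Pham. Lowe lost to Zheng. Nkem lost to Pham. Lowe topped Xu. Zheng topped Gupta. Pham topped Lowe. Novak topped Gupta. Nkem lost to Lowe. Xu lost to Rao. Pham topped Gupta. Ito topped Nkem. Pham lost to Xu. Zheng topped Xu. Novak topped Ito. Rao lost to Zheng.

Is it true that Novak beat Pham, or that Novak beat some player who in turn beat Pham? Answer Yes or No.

Novak did not beat Pham directly.
Novak beat Ito, Gupta, Lowe. Of those, Ito beat Pham.

Yes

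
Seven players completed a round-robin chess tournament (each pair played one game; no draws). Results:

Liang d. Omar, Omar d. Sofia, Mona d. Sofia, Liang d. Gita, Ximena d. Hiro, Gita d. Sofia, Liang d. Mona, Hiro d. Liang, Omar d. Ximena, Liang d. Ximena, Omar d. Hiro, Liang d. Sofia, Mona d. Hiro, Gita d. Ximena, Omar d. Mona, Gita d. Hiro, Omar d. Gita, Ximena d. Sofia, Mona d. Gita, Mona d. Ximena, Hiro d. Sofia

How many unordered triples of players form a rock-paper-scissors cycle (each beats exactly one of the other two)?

4

Win totals: Gita 3, Hiro 2, Ximena 2, Omar 5, Sofia 0, Liang 5, Mona 4.
A player with w wins dominates both others in C(w,2) triples; summing gives 3 + 1 + 1 + 10 + 0 + 10 + 6 = 31 transitive triples.
Total triples C(7,3) = 35, so cyclic triples = 35 − 31 = 4.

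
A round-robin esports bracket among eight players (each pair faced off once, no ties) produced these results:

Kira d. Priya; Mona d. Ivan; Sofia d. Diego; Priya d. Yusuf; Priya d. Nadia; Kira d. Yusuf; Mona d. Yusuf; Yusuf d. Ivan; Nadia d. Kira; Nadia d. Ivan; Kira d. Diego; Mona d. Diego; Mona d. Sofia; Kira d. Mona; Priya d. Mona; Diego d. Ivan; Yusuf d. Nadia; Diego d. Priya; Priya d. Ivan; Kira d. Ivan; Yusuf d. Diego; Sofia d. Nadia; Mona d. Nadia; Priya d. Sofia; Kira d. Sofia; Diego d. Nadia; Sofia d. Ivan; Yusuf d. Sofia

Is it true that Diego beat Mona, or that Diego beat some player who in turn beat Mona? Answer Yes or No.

Yes

Diego did not beat Mona directly.
Diego beat Priya, Nadia, Ivan. Of those, Priya beat Mona.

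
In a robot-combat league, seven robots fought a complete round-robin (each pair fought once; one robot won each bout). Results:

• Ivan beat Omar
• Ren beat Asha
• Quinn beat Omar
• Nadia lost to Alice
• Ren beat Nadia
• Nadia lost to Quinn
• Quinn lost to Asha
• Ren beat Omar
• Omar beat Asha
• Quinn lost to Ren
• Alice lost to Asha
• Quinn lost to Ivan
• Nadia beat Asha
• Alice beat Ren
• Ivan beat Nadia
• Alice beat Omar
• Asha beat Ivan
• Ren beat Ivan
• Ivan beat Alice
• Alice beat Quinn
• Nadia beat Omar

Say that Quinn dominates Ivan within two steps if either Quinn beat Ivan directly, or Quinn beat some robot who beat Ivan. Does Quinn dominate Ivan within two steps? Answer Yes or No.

No

Quinn did not beat Ivan directly.
Quinn beat Omar, Nadia, but each of them lost to Ivan. No two-step path.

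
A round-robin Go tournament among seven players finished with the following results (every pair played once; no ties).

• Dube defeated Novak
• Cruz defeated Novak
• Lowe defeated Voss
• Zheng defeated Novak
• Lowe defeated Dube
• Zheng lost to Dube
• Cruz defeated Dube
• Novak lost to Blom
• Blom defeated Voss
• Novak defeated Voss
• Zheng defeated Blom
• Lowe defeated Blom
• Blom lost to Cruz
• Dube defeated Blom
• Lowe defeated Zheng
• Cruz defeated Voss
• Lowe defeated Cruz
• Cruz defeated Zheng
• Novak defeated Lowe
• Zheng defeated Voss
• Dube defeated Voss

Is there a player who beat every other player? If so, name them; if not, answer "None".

Highest win total is Lowe with 5 (out of 6 possible).
Lowe lost to Novak, so no player went undefeated.

None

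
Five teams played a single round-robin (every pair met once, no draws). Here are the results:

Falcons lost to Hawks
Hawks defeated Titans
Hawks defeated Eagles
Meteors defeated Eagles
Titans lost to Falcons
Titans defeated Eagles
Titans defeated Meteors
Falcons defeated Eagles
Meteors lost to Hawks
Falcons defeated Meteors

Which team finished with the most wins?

Hawks

Win totals: Titans 2, Falcons 3, Hawks 4, Meteors 1, Eagles 0.
Hawks leads with 4 wins (next highest: 3).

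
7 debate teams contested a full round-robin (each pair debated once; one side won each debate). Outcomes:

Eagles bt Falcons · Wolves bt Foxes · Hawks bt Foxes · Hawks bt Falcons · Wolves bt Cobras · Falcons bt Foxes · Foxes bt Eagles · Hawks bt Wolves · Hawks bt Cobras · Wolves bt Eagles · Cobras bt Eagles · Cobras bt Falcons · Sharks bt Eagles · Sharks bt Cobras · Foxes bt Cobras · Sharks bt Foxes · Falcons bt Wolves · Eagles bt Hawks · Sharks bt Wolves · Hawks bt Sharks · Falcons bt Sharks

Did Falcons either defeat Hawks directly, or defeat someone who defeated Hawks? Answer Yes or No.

Falcons did not beat Hawks directly.
Falcons beat Wolves, Foxes, Sharks, but each of them lost to Hawks. No two-step path.

No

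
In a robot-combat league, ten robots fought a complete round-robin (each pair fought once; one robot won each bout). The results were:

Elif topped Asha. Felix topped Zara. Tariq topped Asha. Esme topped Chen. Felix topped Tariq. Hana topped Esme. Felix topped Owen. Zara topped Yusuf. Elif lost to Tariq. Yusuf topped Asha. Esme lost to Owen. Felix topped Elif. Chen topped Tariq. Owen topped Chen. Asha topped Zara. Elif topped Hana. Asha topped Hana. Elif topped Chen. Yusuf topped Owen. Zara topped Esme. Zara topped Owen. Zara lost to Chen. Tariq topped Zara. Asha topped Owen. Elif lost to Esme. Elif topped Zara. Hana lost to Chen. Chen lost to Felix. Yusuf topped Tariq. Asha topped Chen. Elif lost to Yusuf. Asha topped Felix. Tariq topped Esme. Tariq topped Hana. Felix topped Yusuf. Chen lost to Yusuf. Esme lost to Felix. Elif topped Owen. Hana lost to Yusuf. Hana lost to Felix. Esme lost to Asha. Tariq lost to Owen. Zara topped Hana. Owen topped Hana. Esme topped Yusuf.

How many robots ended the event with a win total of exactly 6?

2

Win totals: Owen 4, Zara 4, Yusuf 6, Esme 3, Tariq 5, Felix 8, Asha 6, Chen 3, Elif 5, Hana 1.
Exactly 6: Yusuf, Asha — 2 robots.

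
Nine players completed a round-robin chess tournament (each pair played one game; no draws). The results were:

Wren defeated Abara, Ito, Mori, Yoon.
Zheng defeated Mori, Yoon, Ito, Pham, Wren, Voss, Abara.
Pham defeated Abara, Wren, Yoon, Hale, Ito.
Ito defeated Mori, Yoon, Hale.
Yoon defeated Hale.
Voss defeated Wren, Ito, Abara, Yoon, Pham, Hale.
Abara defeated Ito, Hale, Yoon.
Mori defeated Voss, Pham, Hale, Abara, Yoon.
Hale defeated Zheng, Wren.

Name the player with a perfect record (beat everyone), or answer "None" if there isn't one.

Highest win total is Zheng with 7 (out of 8 possible).
Zheng lost to Hale, so no player went undefeated.

None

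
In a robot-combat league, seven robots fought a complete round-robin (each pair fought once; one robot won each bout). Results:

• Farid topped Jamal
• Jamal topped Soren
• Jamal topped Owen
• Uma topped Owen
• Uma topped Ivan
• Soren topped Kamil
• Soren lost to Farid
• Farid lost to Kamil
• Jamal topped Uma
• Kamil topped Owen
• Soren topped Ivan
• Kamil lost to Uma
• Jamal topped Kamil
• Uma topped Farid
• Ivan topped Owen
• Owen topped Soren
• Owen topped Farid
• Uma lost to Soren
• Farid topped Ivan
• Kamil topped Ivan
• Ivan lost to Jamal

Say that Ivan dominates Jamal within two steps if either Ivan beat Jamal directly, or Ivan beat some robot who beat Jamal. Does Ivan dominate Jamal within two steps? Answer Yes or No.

Ivan did not beat Jamal directly.
Ivan beat Owen, but each of them lost to Jamal. No two-step path.

No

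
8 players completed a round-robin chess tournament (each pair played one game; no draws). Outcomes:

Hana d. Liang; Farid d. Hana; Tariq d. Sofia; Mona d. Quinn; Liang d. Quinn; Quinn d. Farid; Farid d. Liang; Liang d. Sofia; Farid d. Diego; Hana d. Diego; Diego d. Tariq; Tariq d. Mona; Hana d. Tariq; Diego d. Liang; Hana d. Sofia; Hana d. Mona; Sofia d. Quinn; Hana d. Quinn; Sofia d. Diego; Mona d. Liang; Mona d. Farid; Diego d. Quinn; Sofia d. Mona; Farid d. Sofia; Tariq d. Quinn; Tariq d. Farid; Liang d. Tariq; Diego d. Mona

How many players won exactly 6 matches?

Win totals: Sofia 3, Liang 3, Tariq 4, Farid 4, Hana 6, Quinn 1, Diego 4, Mona 3.
Exactly 6: Hana — 1 player.

1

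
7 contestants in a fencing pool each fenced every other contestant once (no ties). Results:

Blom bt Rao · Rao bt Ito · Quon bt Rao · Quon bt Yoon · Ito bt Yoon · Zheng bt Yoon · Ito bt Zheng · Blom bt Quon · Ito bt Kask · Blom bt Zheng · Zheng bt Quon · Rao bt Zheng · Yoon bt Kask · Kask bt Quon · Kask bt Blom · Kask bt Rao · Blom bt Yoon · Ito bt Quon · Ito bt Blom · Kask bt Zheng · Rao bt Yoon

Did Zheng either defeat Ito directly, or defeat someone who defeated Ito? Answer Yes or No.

No

Zheng did not beat Ito directly.
Zheng beat Quon, Yoon, but each of them lost to Ito. No two-step path.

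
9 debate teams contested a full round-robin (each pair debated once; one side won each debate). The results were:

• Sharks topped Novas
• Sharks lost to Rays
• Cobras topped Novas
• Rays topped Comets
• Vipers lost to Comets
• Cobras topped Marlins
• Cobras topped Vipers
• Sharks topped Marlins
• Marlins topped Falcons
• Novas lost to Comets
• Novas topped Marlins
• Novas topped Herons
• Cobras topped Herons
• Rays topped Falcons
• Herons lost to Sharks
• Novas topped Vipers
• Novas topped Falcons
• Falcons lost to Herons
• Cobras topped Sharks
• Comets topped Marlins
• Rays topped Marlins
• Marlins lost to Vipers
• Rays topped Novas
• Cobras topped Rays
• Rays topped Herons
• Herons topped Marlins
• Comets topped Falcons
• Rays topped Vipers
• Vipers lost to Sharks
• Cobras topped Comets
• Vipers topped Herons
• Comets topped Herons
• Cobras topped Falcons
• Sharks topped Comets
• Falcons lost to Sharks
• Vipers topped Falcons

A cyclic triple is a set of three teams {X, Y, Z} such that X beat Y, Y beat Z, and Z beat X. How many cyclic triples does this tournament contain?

0

Win totals: Herons 2, Rays 7, Comets 5, Marlins 1, Cobras 8, Falcons 0, Novas 4, Vipers 3, Sharks 6.
A team with w wins dominates both others in C(w,2) triples; summing gives 1 + 21 + 10 + 0 + 28 + 0 + 6 + 3 + 15 = 84 transitive triples.
Total triples C(9,3) = 84, so cyclic triples = 84 − 84 = 0.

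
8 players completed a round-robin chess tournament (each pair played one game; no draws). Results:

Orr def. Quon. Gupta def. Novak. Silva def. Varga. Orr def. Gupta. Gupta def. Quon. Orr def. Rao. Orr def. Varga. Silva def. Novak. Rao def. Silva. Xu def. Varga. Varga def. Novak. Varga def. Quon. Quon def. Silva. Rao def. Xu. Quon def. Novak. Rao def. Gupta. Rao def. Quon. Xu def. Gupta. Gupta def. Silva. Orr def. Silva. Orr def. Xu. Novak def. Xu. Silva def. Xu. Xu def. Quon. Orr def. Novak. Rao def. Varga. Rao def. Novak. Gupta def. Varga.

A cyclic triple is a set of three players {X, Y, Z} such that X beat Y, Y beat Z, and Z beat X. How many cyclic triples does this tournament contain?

6

Win totals: Gupta 4, Novak 1, Rao 6, Xu 3, Orr 7, Silva 3, Quon 2, Varga 2.
A player with w wins dominates both others in C(w,2) triples; summing gives 6 + 0 + 15 + 3 + 21 + 3 + 1 + 1 = 50 transitive triples.
Total triples C(8,3) = 56, so cyclic triples = 56 − 50 = 6.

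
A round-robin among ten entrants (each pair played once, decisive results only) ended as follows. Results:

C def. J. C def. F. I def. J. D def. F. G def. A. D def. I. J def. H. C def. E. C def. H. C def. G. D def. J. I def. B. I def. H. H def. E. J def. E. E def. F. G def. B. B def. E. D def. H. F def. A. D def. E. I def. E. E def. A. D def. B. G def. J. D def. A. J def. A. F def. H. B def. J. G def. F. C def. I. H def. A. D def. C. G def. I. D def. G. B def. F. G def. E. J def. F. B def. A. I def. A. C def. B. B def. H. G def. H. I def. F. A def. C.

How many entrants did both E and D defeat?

E beat: A, F.
D beat: A, B, C, E, F, G, H, I, J.
Both beat: A, F — 2.

2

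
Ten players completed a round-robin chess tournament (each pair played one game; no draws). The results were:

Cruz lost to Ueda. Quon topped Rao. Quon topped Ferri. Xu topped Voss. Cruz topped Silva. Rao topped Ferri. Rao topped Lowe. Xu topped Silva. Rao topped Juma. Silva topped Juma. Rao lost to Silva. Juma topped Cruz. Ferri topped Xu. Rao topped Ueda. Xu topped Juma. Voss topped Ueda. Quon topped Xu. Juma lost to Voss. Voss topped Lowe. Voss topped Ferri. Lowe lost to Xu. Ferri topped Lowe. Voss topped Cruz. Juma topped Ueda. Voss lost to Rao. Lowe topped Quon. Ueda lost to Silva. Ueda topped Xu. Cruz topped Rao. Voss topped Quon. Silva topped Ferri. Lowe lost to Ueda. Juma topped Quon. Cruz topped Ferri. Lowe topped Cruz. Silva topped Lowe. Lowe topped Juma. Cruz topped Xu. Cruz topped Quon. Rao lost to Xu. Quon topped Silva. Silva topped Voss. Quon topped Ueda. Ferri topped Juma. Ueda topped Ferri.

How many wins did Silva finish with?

6

Silva's results: beat Ueda, Lowe, Voss, Ferri, Juma, Rao; lost to Cruz, Xu, Quon.
That is 6 wins.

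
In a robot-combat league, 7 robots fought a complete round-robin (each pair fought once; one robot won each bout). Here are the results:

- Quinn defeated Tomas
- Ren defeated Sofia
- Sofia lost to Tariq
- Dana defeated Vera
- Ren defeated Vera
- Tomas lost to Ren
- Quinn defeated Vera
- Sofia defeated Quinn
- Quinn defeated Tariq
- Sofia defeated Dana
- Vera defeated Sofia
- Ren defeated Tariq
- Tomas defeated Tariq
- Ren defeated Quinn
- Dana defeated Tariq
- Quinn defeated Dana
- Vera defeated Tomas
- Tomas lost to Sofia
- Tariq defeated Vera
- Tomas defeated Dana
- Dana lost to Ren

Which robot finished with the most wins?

Win totals: Dana 2, Tomas 2, Sofia 3, Quinn 4, Vera 2, Tariq 2, Ren 6.
Ren leads with 6 wins (next highest: 4).

Ren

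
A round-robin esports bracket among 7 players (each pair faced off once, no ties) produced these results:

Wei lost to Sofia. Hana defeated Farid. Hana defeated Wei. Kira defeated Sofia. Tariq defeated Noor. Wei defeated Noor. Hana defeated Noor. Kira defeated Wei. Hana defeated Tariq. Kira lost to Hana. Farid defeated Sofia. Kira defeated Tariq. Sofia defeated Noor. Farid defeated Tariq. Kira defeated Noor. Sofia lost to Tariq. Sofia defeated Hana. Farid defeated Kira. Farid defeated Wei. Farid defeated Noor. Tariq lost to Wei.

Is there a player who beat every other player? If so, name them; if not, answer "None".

None

Highest win total is Hana with 5 (out of 6 possible).
Hana lost to Sofia, so no player went undefeated.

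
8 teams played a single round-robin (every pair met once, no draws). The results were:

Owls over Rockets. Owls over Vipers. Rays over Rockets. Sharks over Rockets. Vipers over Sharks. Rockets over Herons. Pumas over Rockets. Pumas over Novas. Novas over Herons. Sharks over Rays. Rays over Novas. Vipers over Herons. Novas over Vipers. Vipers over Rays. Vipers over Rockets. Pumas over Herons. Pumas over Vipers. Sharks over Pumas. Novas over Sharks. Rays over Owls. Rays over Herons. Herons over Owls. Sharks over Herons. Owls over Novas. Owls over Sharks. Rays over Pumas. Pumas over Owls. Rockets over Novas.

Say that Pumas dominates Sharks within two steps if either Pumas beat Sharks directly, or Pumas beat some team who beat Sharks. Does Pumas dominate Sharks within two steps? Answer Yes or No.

Pumas did not beat Sharks directly.
Pumas beat Novas, Rockets, Vipers, Owls, Herons. Of those, Novas beat Sharks.

Yes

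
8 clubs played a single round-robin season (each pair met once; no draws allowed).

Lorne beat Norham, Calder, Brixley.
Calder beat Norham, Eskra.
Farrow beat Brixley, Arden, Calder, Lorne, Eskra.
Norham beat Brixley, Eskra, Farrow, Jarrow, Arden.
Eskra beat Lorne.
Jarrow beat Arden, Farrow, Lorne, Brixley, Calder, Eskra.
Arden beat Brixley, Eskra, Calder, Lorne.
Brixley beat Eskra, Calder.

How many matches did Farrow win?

Farrow's results: beat Arden, Calder, Lorne, Brixley, Eskra; lost to Norham, Jarrow.
That is 5 wins.

5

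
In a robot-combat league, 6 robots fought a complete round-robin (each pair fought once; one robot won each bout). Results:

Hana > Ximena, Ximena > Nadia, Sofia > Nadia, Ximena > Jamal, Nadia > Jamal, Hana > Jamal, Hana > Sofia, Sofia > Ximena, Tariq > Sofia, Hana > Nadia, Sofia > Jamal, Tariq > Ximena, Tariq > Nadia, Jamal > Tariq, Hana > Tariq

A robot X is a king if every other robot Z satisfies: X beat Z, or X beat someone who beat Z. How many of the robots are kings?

Tariq cannot reach Hana in two steps.
Ximena cannot reach Hana, Sofia in two steps.
Hana reaches everyone (king).
Jamal cannot reach Hana in two steps.
Sofia cannot reach Hana in two steps.
Nadia cannot reach Ximena, Hana, Sofia in two steps.
Kings: Hana — 1.

1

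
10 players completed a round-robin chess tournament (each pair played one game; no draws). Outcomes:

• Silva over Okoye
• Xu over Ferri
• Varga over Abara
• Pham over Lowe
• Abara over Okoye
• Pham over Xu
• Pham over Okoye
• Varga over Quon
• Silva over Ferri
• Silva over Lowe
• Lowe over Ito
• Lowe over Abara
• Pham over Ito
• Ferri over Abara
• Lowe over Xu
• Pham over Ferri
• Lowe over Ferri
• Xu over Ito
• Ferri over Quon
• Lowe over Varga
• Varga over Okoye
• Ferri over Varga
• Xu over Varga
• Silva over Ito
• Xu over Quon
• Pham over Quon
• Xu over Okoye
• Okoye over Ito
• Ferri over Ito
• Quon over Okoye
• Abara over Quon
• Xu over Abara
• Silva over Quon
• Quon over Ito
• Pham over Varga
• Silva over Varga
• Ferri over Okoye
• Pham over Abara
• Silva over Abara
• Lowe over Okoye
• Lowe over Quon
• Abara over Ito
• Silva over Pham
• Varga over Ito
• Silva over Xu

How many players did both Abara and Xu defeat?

3

Abara beat: Quon, Okoye, Ito.
Xu beat: Ferri, Abara, Quon, Okoye, Ito, Varga.
Both beat: Quon, Okoye, Ito — 3.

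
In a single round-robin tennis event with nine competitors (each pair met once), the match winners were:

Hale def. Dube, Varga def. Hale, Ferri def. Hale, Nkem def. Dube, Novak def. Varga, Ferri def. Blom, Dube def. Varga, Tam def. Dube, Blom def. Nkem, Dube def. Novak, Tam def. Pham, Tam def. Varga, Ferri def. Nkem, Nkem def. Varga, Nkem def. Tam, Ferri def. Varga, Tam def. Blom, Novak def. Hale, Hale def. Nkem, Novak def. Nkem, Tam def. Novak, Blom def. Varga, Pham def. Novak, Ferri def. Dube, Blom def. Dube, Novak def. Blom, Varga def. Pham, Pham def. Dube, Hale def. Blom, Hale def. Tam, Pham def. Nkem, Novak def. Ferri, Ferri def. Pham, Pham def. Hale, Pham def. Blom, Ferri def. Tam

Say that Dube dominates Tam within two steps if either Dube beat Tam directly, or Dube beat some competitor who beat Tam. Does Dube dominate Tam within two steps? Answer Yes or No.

Dube did not beat Tam directly.
Dube beat Novak, Varga, but each of them lost to Tam. No two-step path.

No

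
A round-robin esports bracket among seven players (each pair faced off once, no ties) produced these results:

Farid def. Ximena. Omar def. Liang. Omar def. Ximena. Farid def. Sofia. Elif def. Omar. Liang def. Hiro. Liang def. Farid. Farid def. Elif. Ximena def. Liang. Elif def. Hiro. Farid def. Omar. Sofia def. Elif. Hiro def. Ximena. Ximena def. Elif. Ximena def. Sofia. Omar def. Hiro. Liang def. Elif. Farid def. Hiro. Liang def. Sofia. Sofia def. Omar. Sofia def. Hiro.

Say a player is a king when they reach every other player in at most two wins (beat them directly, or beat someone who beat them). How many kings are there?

Elif cannot reach Farid, Sofia in two steps.
Liang reaches everyone (king).
Hiro cannot reach Omar, Farid in two steps.
Ximena reaches everyone (king).
Omar reaches everyone (king).
Farid reaches everyone (king).
Sofia cannot reach Farid in two steps.
Kings: Liang, Ximena, Omar, Farid — 4.

4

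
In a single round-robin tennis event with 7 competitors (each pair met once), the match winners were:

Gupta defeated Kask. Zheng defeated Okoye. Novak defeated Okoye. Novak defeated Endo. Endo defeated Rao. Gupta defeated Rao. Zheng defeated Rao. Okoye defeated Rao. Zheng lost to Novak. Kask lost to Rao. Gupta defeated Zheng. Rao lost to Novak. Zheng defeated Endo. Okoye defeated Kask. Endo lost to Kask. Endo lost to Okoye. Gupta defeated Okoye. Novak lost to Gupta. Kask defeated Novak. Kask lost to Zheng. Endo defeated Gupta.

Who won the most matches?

Gupta

Win totals: Zheng 4, Okoye 3, Rao 1, Gupta 5, Kask 2, Novak 4, Endo 2.
Gupta leads with 5 wins (next highest: 4).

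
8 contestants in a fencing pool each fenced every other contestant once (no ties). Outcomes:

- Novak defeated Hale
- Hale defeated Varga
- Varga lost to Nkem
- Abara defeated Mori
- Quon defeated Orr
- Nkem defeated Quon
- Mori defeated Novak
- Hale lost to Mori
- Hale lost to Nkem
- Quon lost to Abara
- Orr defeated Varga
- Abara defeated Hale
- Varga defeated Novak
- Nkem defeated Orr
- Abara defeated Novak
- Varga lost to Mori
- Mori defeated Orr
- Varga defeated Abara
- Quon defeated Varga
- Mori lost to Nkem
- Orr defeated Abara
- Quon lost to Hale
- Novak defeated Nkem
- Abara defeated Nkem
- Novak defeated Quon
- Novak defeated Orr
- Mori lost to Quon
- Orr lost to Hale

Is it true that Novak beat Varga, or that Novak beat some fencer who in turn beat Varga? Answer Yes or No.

Novak did not beat Varga directly.
Novak beat Nkem, Orr, Hale, Quon. Of those, Nkem beat Varga.

Yes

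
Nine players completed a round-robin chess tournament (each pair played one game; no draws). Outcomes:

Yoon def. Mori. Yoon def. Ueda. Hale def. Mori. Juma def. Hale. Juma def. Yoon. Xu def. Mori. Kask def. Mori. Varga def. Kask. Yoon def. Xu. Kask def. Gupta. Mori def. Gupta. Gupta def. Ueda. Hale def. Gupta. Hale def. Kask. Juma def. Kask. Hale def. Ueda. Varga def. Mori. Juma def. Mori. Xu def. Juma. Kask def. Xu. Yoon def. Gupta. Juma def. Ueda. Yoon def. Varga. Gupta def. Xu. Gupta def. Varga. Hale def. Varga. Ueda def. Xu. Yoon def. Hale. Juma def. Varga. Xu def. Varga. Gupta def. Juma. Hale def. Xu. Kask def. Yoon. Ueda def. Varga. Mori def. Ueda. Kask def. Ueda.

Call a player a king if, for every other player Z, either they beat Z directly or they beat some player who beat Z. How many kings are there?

Varga cannot reach Juma, Hale in two steps.
Xu reaches everyone (king).
Kask reaches everyone (king).
Yoon reaches everyone (king).
Mori cannot reach Kask, Yoon, Hale in two steps.
Juma reaches everyone (king).
Gupta reaches everyone (king).
Ueda cannot reach Yoon, Gupta, Hale in two steps.
Hale reaches everyone (king).
Kings: Xu, Kask, Yoon, Juma, Gupta, Hale — 6.

6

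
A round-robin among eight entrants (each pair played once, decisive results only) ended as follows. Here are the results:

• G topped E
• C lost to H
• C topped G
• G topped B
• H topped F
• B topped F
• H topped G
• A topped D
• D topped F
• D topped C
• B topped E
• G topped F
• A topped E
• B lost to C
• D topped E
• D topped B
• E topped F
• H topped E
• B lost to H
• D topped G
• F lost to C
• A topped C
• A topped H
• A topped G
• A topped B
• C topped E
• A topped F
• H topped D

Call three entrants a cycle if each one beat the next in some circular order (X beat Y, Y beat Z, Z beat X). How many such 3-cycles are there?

Win totals: A 7, B 2, C 4, D 5, E 1, F 0, G 3, H 6.
An entrant with w wins dominates both others in C(w,2) triples; summing gives 21 + 1 + 6 + 10 + 0 + 0 + 3 + 15 = 56 transitive triples.
Total triples C(8,3) = 56, so cyclic triples = 56 − 56 = 0.

0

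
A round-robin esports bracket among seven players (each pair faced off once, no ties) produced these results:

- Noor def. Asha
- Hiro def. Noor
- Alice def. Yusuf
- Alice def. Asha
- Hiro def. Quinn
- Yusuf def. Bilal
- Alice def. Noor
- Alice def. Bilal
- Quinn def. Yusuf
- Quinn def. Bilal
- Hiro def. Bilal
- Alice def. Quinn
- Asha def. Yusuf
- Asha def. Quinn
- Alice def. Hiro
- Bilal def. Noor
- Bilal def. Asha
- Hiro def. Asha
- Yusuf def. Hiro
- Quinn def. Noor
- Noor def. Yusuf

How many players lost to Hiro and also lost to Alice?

Hiro beat: Asha, Noor, Quinn, Bilal.
Alice beat: Yusuf, Asha, Hiro, Noor, Quinn, Bilal.
Both beat: Asha, Noor, Quinn, Bilal — 4.

4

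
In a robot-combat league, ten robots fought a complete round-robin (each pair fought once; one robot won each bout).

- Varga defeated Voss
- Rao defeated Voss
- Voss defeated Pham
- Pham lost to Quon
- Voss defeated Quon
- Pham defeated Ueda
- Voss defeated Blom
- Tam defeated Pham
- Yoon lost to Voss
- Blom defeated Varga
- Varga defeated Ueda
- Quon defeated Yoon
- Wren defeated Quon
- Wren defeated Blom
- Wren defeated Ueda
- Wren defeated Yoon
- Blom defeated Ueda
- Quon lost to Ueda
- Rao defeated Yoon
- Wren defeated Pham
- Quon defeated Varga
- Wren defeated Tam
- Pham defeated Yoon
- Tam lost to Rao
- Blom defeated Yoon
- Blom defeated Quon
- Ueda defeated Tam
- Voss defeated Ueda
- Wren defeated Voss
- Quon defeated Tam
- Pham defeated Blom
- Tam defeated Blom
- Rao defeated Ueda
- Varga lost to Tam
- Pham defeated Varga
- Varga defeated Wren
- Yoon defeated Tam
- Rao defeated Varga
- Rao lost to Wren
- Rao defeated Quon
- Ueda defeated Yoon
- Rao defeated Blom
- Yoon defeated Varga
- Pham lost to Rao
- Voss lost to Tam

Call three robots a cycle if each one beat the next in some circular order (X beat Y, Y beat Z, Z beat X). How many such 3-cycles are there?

23

Win totals: Wren 8, Quon 4, Tam 4, Varga 3, Voss 5, Yoon 2, Pham 4, Rao 8, Ueda 3, Blom 4.
A robot with w wins dominates both others in C(w,2) triples; summing gives 28 + 6 + 6 + 3 + 10 + 1 + 6 + 28 + 3 + 6 = 97 transitive triples.
Total triples C(10,3) = 120, so cyclic triples = 120 − 97 = 23.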